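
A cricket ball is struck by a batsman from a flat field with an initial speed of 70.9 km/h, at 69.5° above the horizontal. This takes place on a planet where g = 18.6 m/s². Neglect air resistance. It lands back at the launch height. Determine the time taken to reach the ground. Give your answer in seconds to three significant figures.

1.98 s

Convert: 70.9 km/h = 70.9/3.6 = 19.69 m/s.
Horizontal component vₓ = 19.69 cos 69.5° = 6.897 m/s; vertical v_y0 = 19.69 sin 69.5° = 18.45 m/s.
Time of flight on level ground: T = 2 v_y0 / g = 2 × 18.45 / 18.6 = 1.984 s.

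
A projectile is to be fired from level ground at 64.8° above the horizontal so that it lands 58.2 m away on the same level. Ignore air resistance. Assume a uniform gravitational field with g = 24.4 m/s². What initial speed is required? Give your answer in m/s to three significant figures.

Level-ground range: R = v₀² sin(2θ)/g, so v₀ = √(gR / sin 2θ).
v₀ = √(24.4 × 58.2 / sin 129.6°) = √(1420 / 0.7705) = √1843.0 = 42.93 m/s.

42.9 m/s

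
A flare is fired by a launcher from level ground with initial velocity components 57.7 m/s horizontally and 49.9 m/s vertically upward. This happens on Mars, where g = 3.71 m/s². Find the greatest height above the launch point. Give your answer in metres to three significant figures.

336 m

Maximum height: H = v_y0² / (2g) = 49.90² / (2 × 3.71) = 335.6 m.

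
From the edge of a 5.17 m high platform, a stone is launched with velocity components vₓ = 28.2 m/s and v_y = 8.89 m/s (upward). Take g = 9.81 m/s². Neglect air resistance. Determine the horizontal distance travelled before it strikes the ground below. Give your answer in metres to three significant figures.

The projectile lands when y = 5.17 + (8.890) t − ½·9.81·t² = 0. Positive root: t = (8.890 + √(8.890² + 2·9.81·5.17)) / 9.81 = (8.890 + 13.43) / 9.81 = 2.276 s.
Horizontal distance: R = vₓ t = 28.20 × 2.276 = 64.17 m.

64.2 m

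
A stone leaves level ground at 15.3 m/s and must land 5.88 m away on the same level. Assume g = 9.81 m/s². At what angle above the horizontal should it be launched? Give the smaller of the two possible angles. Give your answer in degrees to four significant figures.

From R = (v₀²/g) sin 2θ: sin 2θ = 9.81 × 5.88 / 234.09 = 0.2464.
2θ = 14.27° or 180° − 14.27° = 165.7°, so θ = 7.133° or 82.87°.
The smaller angle is 7.133°.

7.133°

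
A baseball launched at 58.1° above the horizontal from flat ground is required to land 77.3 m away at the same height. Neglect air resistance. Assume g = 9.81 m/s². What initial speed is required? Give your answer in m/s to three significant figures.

29.1 m/s

From R = (v₀² / g) sin 2θ: v₀ = √(gR / sin 2θ).
v₀ = √(9.81 × 77.3 / sin 116.2°) = √(758.3 / 0.8973) = √845.14 = 29.07 m/s.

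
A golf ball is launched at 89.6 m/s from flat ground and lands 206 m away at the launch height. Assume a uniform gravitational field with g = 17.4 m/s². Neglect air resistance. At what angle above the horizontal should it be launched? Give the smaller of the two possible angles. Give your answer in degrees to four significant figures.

13.26°

From R = (v₀²/g) sin 2θ: sin 2θ = 17.4 × 206 / 8028.2 = 0.4465.
2θ = 26.52° or 180° − 26.52° = 153.5°, so θ = 13.26° or 76.74°.
The smaller angle is 13.26°.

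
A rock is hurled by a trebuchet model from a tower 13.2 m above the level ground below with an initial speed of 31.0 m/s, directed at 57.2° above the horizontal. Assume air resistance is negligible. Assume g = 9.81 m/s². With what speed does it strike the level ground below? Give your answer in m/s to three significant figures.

Horizontal component vₓ = 31.00 cos 57.2° = 16.79 m/s; vertical v_y0 = 31.00 sin 57.2° = 26.06 m/s.
With up positive and y = 0 at the ground: y(t) = 13.2 + (26.06) t − 4.905 t². Setting y = 0 and taking the positive root: t = [26.06 + √(26.06² + 2·9.81·13.2)] / 9.81 = (26.06 + 30.63) / 9.81 = 5.778 s.
Vertical velocity at impact: v_y = v_y0 − g t = 26.06 − 9.81 × 5.778 = −30.63 m/s.
Speed: |v| = √(vₓ² + v_y²) = √(16.79² + 30.63²) = 34.93 m/s.

34.9 m/s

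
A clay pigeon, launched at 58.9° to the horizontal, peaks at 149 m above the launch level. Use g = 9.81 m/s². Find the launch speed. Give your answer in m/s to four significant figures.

At the peak v_y = 0, so v_y0 = √(2gH) = √(2 × 9.81 × 149) = 54.07 m/s.
v_y0 = v₀ sin θ ⇒ v₀ = 54.07 / sin 58.9° = 63.14 m/s.

63.14 m/s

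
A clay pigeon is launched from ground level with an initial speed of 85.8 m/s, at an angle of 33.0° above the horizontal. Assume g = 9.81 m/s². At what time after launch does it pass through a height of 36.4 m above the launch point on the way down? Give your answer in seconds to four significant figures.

Components: vₓ = 85.80 cos 33.0° = 71.96 m/s, v_y0 = 85.80 sin 33.0° = 46.73 m/s.
Height y(t) = 46.73 t − 4.905 t² = 36.4 gives 4.905 t² − 46.73 t + 36.4 = 0.
Quadratic formula: t = (46.73 ± √1469.5) / 9.81 = (46.73 ± 38.33) / 9.81 → t = 0.8558 s or 8.671 s.
The descending-branch root is 8.671 s.

8.671 s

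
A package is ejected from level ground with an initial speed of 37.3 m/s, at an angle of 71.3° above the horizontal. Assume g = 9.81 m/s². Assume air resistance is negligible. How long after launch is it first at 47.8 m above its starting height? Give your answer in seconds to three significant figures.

1.81 s

Resolve: vₓ = 37.30 cos 71.3° = 11.96 m/s and v_y0 = 37.30 sin 71.3° = 35.33 m/s.
Require v_y0 t − ½ g t² = 47.8, i.e. 4.905 t² − 35.33 t + 47.8 = 0.
Quadratic formula: t = (35.33 ± √310.44) / 9.81 = (35.33 ± 17.62) / 9.81 → t = 1.805 s or 5.398 s.
The first (ascending) time is 1.805 s.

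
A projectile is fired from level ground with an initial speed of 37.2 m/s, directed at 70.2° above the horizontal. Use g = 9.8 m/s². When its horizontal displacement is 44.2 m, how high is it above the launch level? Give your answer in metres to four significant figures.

62.48 m

Components: vₓ = 37.20 cos 70.2° = 12.60 m/s, v_y0 = 37.20 sin 70.2° = 35.00 m/s.
Time to reach x = 44.2 m: t = x/vₓ = 44.2/12.60 = 3.508 s.
Height: y = v_y0 t − ½ g t² = 35.00 × 3.508 − 4.900 × 3.508² = 122.8 − 60.29 = 62.48 m.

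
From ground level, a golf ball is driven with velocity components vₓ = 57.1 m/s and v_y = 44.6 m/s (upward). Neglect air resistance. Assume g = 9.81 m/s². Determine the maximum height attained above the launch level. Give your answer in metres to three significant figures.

Maximum height: H = v_y0² / (2g) = 44.60² / (2 × 9.81) = 101.4 m.

101 m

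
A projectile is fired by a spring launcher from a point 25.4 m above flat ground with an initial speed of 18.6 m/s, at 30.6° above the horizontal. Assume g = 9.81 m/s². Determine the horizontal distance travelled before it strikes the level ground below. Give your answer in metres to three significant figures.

Resolve: vₓ = 18.60 cos 30.6° = 16.01 m/s and v_y0 = 18.60 sin 30.6° = 9.468 m/s.
The projectile lands when y = 25.4 + (9.468) t − ½·9.81·t² = 0. Positive root: t = (9.468 + √(9.468² + 2·9.81·25.4)) / 9.81 = (9.468 + 24.25) / 9.81 = 3.437 s.
Horizontal distance: R = vₓ t = 16.01 × 3.437 = 55.03 m.

55.0 m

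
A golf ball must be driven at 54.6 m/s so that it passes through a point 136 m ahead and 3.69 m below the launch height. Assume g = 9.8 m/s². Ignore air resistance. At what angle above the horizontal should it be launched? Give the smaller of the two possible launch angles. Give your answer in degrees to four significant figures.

11.63°

Trajectory: y = x tanθ − g x² (1 + tan²θ)/(2v₀²). With x = 136, y = −3.69, v₀ = 54.6, g = 9.80:
30.40 tan²θ − 136 tanθ + (26.71) = 0.
tanθ = [136 ± √(136² − 4 × 30.40 × (26.71))] / (2 × 30.40) = (136 ± 123.5) / 60.80, giving tanθ = 0.2059 or 4.268.
θ = 11.63° or 76.81°; the smaller is 11.63°.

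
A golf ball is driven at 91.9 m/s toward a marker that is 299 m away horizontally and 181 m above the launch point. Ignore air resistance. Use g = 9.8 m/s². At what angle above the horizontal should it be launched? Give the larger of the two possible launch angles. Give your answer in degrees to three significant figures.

Trajectory: y = x tanθ − g x² (1 + tan²θ)/(2v₀²). With x = 299, y = 181, v₀ = 91.9, g = 9.80:
51.87 tan²θ − 299 tanθ + (232.9) = 0.
tanθ = [299 ± √(299² − 4 × 51.87 × (232.9))] / (2 × 51.87) = (299 ± 202.7) / 103.7, giving tanθ = 0.9283 or 4.836.
θ = 42.87° or 78.32°; the larger is 78.32°.

78.3°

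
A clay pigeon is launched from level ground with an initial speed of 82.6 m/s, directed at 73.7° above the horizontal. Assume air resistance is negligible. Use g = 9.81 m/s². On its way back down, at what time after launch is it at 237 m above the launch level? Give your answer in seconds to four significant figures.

12.20 s

vₓ = 82.60 cos 73.7° = 23.18 m/s; v_y0 = 82.60 sin 73.7° = 79.28 m/s.
Set y = v_y0 t − ½ g t² = 237: 4.905 t² − 79.28 t + 237 = 0.
t = [79.28 ± √(79.28² − 2·9.81·237)] / 9.81 = (79.28 ± 40.44) / 9.81, so t = 3.959 s or t = 12.20 s.
The descending-branch root is 12.20 s.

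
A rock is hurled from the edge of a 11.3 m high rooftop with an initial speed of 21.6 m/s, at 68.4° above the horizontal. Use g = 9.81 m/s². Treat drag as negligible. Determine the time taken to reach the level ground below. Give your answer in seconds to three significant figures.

4.60 s

Resolve: vₓ = 21.60 cos 68.4° = 7.951 m/s and v_y0 = 21.60 sin 68.4° = 20.08 m/s.
With up positive and y = 0 at the ground: y(t) = 11.3 + (20.08) t − 4.905 t². Setting y = 0 and taking the positive root: t = [20.08 + √(20.08² + 2·9.81·11.3)] / 9.81 = (20.08 + 25.00) / 9.81 = 4.596 s.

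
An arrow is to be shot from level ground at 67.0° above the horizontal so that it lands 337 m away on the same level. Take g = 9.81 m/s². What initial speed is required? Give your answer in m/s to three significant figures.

67.8 m/s

From R = (v₀² / g) sin 2θ: v₀ = √(gR / sin 2θ).
v₀ = √(9.81 × 337 / sin 134.0°) = √(3306 / 0.7193) = √4595.8 = 67.79 m/s.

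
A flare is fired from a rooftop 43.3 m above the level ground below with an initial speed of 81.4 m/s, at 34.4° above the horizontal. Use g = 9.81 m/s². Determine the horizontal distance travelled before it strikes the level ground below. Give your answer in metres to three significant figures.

688 m

vₓ = 81.40 cos 34.4° = 67.16 m/s; v_y0 = 81.40 sin 34.4° = 45.99 m/s.
The projectile lands when y = 43.3 + (45.99) t − ½·9.81·t² = 0. Positive root: t = (45.99 + √(45.99² + 2·9.81·43.3)) / 9.81 = (45.99 + 54.45) / 9.81 = 10.24 s.
Horizontal distance: R = vₓ t = 67.16 × 10.24 = 687.6 m.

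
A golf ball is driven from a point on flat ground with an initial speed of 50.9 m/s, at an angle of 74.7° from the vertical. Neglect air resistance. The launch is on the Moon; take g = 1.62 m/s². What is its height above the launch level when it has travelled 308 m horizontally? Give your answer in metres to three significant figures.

52.4 m

Resolve: vₓ = 50.90 sin 74.7° = 49.10 m/s and v_y0 = 50.90 cos 74.7° = 13.43 m/s.
x = vₓ t ⇒ t = 308/49.10 = 6.273 s.
Height: y = v_y0 t − ½ g t² = 13.43 × 6.273 − 0.8100 × 6.273² = 84.26 − 31.88 = 52.38 m.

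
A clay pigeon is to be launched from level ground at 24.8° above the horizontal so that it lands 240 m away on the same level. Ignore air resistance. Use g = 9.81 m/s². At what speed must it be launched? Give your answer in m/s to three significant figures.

Level-ground range: R = v₀² sin(2θ)/g, so v₀ = √(gR / sin 2θ).
v₀ = √(9.81 × 240 / sin 49.60°) = √(2354 / 0.7615) = √3091.6 = 55.60 m/s.

55.6 m/s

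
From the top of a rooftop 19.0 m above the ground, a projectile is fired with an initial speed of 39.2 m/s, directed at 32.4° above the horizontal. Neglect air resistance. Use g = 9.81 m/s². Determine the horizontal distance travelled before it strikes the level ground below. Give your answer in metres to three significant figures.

vₓ = 39.20 cos 32.4° = 33.10 m/s; v_y0 = 39.20 sin 32.4° = 21.00 m/s.
Vertical motion (up positive, ground at y = 0): 4.905 t² − (21.00) t − 19.0 = 0, so t = (21.00 + √(21.00² + 2·9.81·19.0)) / 9.81 = (21.00 + 28.53) / 9.81 = 5.049 s.
Horizontal distance: R = vₓ t = 33.10 × 5.049 = 167.1 m.

167 m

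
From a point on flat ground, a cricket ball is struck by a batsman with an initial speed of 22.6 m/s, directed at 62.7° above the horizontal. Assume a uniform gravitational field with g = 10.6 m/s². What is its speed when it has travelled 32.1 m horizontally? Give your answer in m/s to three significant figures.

16.4 m/s

vₓ = 22.60 cos 62.7° = 10.37 m/s; v_y0 = 22.60 sin 62.7° = 20.08 m/s.
At x = 32.1 m, t = x/vₓ = 32.1/10.37 = 3.097 s.
Vertical velocity there: v_y = v_y0 − g t = 20.08 − 10.6 × 3.097 = −12.74 m/s.
Speed: √(vₓ² + v_y²) = √(10.37² + 12.74²) = 16.43 m/s.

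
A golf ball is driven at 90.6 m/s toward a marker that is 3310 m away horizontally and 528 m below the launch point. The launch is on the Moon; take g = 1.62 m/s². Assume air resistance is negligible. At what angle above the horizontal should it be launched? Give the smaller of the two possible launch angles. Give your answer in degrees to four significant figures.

Trajectory: y = x tanθ − g x² (1 + tan²θ)/(2v₀²). With x = 3310, y = −528, v₀ = 90.6, g = 1.62:
1081 tan²θ − 3310 tanθ + (553.1) = 0.
tanθ = [3310 ± √(3310² − 4 × 1081 × (553.1))] / (2 × 1081) = (3310 ± 2926) / 2162, giving tanθ = 0.1774 or 2.884.
θ = 10.06° or 70.88°; the smaller is 10.06°.

10.06°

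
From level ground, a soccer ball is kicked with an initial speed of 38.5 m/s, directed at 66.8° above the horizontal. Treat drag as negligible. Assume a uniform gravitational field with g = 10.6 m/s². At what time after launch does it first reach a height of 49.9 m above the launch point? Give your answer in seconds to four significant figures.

Components: vₓ = 38.50 cos 66.8° = 15.17 m/s, v_y0 = 38.50 sin 66.8° = 35.39 m/s.
Height y(t) = 35.39 t − 5.300 t² = 49.9 gives 5.300 t² − 35.39 t + 49.9 = 0.
t = [35.39 ± √(35.39² − 2·10.6·49.9)] / 10.6 = (35.39 ± 13.94) / 10.6, so t = 2.023 s or t = 4.654 s.
The first (ascending) time is 2.023 s.

2.023 s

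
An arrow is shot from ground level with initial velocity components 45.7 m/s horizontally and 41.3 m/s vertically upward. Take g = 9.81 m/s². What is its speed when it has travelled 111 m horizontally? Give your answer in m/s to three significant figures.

48.9 m/s

At x = 111 m, t = x/vₓ = 111/45.70 = 2.429 s.
Vertical velocity there: v_y = v_y0 − g t = 41.30 − 9.81 × 2.429 = 17.47 m/s.
Speed: √(vₓ² + v_y²) = √(45.70² + 17.47²) = 48.93 m/s.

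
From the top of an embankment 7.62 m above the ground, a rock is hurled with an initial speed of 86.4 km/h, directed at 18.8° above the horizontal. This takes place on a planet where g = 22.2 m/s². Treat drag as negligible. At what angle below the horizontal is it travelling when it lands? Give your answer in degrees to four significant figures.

Convert: 86.4 km/h = 86.4/3.6 = 24.00 m/s.
Components: vₓ = 24.00 cos 18.8° = 22.72 m/s, v_y0 = 24.00 sin 18.8° = 7.734 m/s.
Vertical motion (up positive, ground at y = 0): 11.10 t² − (7.734) t − 7.62 = 0, so t = (7.734 + √(7.734² + 2·22.2·7.62)) / 22.2 = (7.734 + 19.95) / 22.2 = 1.247 s.
At impact: v_y = v_y0 − g t = −19.95 m/s; vₓ = 22.72 m/s.
Angle below horizontal: arctan(|v_y|/vₓ) = arctan(19.95/22.72) = 41.29°.

41.29°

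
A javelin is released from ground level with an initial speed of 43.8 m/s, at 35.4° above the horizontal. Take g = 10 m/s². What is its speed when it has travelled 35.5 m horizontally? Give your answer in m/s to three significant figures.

Horizontal component vₓ = 43.80 cos 35.4° = 35.70 m/s; vertical v_y0 = 43.80 sin 35.4° = 25.37 m/s.
x = vₓ t ⇒ t = 35.5/35.70 = 0.9943 s.
Vertical velocity there: v_y = v_y0 − g t = 25.37 − 10.0 × 0.9943 = 15.43 m/s.
Speed: √(vₓ² + v_y²) = √(35.70² + 15.43²) = 38.89 m/s.

38.9 m/s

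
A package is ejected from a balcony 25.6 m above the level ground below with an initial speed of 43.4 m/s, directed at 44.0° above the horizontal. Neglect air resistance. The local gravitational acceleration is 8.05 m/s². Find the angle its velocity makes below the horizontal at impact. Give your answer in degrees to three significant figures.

49.3°

Resolve: vₓ = 43.40 cos 44.0° = 31.22 m/s and v_y0 = 43.40 sin 44.0° = 30.15 m/s.
Vertical motion (up positive, ground at y = 0): 4.025 t² − (30.15) t − 25.6 = 0, so t = (30.15 + √(30.15² + 2·8.05·25.6)) / 8.05 = (30.15 + 36.35) / 8.05 = 8.260 s.
At impact: v_y = v_y0 − g t = −36.35 m/s; vₓ = 31.22 m/s.
Angle below horizontal: arctan(|v_y|/vₓ) = arctan(36.35/31.22) = 49.34°.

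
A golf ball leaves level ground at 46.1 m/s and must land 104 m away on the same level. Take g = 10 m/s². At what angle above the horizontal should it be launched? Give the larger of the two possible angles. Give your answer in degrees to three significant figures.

From R = (v₀²/g) sin 2θ: sin 2θ = 10.0 × 104 / 2125.2 = 0.4894.
2θ = 29.30° or 180° − 29.30° = 150.7°, so θ = 14.65° or 75.35°.
The larger angle is 75.35°.

75.4°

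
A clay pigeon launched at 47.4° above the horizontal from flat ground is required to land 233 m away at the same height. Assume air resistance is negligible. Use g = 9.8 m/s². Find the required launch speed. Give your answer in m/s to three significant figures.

From R = (v₀² / g) sin 2θ: v₀ = √(gR / sin 2θ).
v₀ = √(9.80 × 233 / sin 94.80°) = √(2283 / 0.9965) = √2291.4 = 47.87 m/s.

47.9 m/s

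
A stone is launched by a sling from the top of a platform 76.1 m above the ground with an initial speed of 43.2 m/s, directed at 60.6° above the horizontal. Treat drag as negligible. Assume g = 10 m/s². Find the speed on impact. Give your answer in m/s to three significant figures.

58.2 m/s

Resolve: vₓ = 43.20 cos 60.6° = 21.21 m/s and v_y0 = 43.20 sin 60.6° = 37.64 m/s.
With up positive and y = 0 at the ground: y(t) = 76.1 + (37.64) t − 5.000 t². Setting y = 0 and taking the positive root: t = [37.64 + √(37.64² + 2·10.0·76.1)] / 10.0 = (37.64 + 54.21) / 10.0 = 9.184 s.
Vertical velocity at impact: v_y = v_y0 − g t = 37.64 − 10.0 × 9.184 = −54.21 m/s.
Speed: |v| = √(vₓ² + v_y²) = √(21.21² + 54.21²) = 58.21 m/s.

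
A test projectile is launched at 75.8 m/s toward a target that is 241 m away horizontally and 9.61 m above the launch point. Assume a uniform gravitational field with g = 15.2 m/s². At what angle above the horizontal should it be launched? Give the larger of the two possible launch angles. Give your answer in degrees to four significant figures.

Trajectory: y = x tanθ − g x² (1 + tan²θ)/(2v₀²). With x = 241, y = 9.61, v₀ = 75.8, g = 15.2:
76.83 tan²θ − 241 tanθ + (86.44) = 0.
tanθ = [241 ± √(241² − 4 × 76.83 × (86.44))] / (2 × 76.83) = (241 ± 177.5) / 153.7, giving tanθ = 0.4130 or 2.724.
θ = 22.44° or 69.84°; the larger is 69.84°.

69.84°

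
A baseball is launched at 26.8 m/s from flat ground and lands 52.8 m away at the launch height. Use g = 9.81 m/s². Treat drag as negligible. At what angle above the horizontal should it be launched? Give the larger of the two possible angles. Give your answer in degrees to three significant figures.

Level-ground range R = v₀² sin(2θ)/g ⇒ sin(2θ) = gR/v₀² = 9.81 × 52.8 / 26.8² = 0.7212.
2θ = 46.15° or 180° − 46.15° = 133.8°, so θ = 23.08° or 66.92°.
The larger angle is 66.92°.

66.9°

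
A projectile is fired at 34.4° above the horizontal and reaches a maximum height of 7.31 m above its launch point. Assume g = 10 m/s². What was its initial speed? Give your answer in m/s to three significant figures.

At the peak v_y = 0, so v_y0 = √(2gH) = √(2 × 10.0 × 7.31) = 12.09 m/s.
v_y0 = v₀ sin θ ⇒ v₀ = 12.09 / sin 34.4° = 21.40 m/s.

21.4 m/s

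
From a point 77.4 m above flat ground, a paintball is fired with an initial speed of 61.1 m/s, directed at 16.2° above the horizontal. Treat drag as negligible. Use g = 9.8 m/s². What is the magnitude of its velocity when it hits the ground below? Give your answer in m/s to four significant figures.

vₓ = 61.10 cos 16.2° = 58.67 m/s; v_y0 = 61.10 sin 16.2° = 17.05 m/s.
The projectile lands when y = 77.4 + (17.05) t − ½·9.80·t² = 0. Positive root: t = (17.05 + √(17.05² + 2·9.80·77.4)) / 9.80 = (17.05 + 42.52) / 9.80 = 6.078 s.
Vertical velocity at impact: v_y = v_y0 − g t = 17.05 − 9.80 × 6.078 = −42.52 m/s.
Speed: |v| = √(vₓ² + v_y²) = √(58.67² + 42.52²) = 72.46 m/s.

72.46 m/s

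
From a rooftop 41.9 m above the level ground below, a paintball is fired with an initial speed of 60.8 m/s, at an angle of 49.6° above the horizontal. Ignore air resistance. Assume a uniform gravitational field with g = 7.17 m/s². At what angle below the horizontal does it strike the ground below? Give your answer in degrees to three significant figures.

53.1°

vₓ = 60.80 cos 49.6° = 39.41 m/s; v_y0 = 60.80 sin 49.6° = 46.30 m/s.
The projectile lands when y = 41.9 + (46.30) t − ½·7.17·t² = 0. Positive root: t = (46.30 + √(46.30² + 2·7.17·41.9)) / 7.17 = (46.30 + 52.39) / 7.17 = 13.76 s.
At impact: v_y = v_y0 − g t = −52.39 m/s; vₓ = 39.41 m/s.
Angle below horizontal: arctan(|v_y|/vₓ) = arctan(52.39/39.41) = 53.05°.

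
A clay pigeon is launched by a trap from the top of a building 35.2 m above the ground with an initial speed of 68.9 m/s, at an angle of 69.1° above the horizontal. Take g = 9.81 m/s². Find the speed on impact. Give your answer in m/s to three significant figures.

73.7 m/s

Horizontal component vₓ = 68.90 cos 69.1° = 24.58 m/s; vertical v_y0 = 68.90 sin 69.1° = 64.37 m/s.
With up positive and y = 0 at the ground: y(t) = 35.2 + (64.37) t − 4.905 t². Setting y = 0 and taking the positive root: t = [64.37 + √(64.37² + 2·9.81·35.2)] / 9.81 = (64.37 + 69.52) / 9.81 = 13.65 s.
Vertical velocity at impact: v_y = v_y0 − g t = 64.37 − 9.81 × 13.65 = −69.52 m/s.
Speed: |v| = √(vₓ² + v_y²) = √(24.58² + 69.52²) = 73.74 m/s.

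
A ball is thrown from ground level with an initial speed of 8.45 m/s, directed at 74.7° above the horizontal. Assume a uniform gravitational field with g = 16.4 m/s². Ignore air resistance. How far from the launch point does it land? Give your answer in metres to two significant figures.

2.2 m

Resolve: vₓ = 8.450 cos 74.7° = 2.230 m/s and v_y0 = 8.450 sin 74.7° = 8.151 m/s.
Flight time T = 2 v_y0 / g = 0.9940 s.
Range: R = vₓ T = 2.230 × 0.9940 = 2.216 m.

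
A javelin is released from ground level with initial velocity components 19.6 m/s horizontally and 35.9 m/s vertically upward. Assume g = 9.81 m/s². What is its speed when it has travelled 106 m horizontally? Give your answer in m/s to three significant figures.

At x = 106 m, t = x/vₓ = 106/19.60 = 5.408 s.
Vertical velocity there: v_y = v_y0 − g t = 35.90 − 9.81 × 5.408 = −17.15 m/s.
Speed: √(vₓ² + v_y²) = √(19.60² + 17.15²) = 26.05 m/s.

26.0 m/s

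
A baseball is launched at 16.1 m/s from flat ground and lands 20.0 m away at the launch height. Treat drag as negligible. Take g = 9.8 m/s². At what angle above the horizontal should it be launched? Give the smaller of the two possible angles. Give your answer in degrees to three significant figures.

24.6°

Level-ground range R = v₀² sin(2θ)/g ⇒ sin(2θ) = gR/v₀² = 9.80 × 20.0 / 16.1² = 0.7561.
2θ = 49.13° or 180° − 49.13° = 130.9°, so θ = 24.56° or 65.44°.
The smaller angle is 24.56°.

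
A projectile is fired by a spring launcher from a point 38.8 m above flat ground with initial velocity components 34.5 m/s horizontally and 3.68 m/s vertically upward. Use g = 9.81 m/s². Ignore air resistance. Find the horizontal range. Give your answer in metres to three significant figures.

111 m

Vertical motion (up positive, ground at y = 0): 4.905 t² − (3.680) t − 38.8 = 0, so t = (3.680 + √(3.680² + 2·9.81·38.8)) / 9.81 = (3.680 + 27.84) / 9.81 = 3.213 s.
Horizontal distance: R = vₓ t = 34.50 × 3.213 = 110.8 m.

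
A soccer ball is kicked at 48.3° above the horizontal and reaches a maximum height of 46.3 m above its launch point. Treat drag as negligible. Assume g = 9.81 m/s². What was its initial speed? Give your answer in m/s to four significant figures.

At the peak v_y = 0, so v_y0 = √(2gH) = √(2 × 9.81 × 46.3) = 30.14 m/s.
v_y0 = v₀ sin θ ⇒ v₀ = 30.14 / sin 48.3° = 40.37 m/s.

40.37 m/s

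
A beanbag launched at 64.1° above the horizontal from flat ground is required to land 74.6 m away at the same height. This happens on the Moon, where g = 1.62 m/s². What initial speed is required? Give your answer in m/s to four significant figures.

On level ground R = v₀² sin 2θ / g ⇒ v₀ = √(gR / sin 2θ).
v₀ = √(1.62 × 74.6 / sin 128.2°) = √(120.9 / 0.7859) = √153.78 = 12.40 m/s.

12.40 m/s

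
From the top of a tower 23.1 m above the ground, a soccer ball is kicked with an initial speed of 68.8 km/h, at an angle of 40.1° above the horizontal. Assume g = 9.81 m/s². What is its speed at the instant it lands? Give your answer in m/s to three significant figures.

Convert: 68.8 km/h = 68.8/3.6 = 19.11 m/s.
Resolve: vₓ = 19.11 cos 40.1° = 14.62 m/s and v_y0 = 19.11 sin 40.1° = 12.31 m/s.
Vertical motion (up positive, ground at y = 0): 4.905 t² − (12.31) t − 23.1 = 0, so t = (12.31 + √(12.31² + 2·9.81·23.1)) / 9.81 = (12.31 + 24.59) / 9.81 = 3.762 s.
Vertical velocity at impact: v_y = v_y0 − g t = 12.31 − 9.81 × 3.762 = −24.59 m/s.
Speed: |v| = √(vₓ² + v_y²) = √(14.62² + 24.59²) = 28.61 m/s.

28.6 m/s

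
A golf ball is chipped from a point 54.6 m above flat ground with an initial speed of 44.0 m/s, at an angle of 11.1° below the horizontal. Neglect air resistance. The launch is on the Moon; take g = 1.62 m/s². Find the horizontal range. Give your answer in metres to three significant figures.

195 m

Horizontal component vₓ = 44.00 cos 11.1° = 43.18 m/s; vertical v_y0 = −8.471 m/s (downward).
With up positive and y = 0 at the ground: y(t) = 54.6 + (−8.471) t − 0.8100 t². Setting y = 0 and taking the positive root: t = [−8.471 + √(8.471² + 2·1.62·54.6)] / 1.62 = (−8.471 + 15.77) / 1.62 = 4.505 s.
Horizontal distance: R = vₓ t = 43.18 × 4.505 = 194.5 m.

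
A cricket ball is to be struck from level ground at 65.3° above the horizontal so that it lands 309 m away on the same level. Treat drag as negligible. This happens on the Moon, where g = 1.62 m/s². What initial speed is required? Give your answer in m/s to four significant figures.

From R = (v₀² / g) sin 2θ: v₀ = √(gR / sin 2θ).
v₀ = √(1.62 × 309 / sin 130.6°) = √(500.6 / 0.7593) = √659.29 = 25.68 m/s.

25.68 m/s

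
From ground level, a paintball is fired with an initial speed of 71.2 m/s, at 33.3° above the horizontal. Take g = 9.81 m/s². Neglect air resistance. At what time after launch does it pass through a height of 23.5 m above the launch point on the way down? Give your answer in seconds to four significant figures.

Horizontal component vₓ = 71.20 cos 33.3° = 59.51 m/s; vertical v_y0 = 71.20 sin 33.3° = 39.09 m/s.
Require v_y0 t − ½ g t² = 23.5, i.e. 4.905 t² − 39.09 t + 23.5 = 0.
t = [39.09 ± √(39.09² − 2·9.81·23.5)] / 9.81 = (39.09 ± 32.66) / 9.81, so t = 0.6550 s or t = 7.315 s.
The descending-branch root is 7.315 s.

7.315 s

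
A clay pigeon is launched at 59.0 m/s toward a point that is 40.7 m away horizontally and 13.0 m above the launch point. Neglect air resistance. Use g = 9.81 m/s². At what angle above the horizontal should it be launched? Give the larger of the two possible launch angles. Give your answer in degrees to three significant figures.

Trajectory: y = x tanθ − g x² (1 + tan²θ)/(2v₀²). With x = 40.7, y = 13.0, v₀ = 59.0, g = 9.81:
2.334 tan²θ − 40.7 tanθ + (15.33) = 0.
tanθ = [40.7 ± √(40.7² − 4 × 2.334 × (15.33))] / (2 × 2.334) = (40.7 ± 38.90) / 4.668, giving tanθ = 0.3853 or 17.05.
θ = 21.07° or 86.64°; the larger is 86.64°.

86.6°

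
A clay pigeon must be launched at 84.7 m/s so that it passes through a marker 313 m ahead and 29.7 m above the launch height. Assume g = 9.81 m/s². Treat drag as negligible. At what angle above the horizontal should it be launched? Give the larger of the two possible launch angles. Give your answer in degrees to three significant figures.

77.0°

Trajectory: y = x tanθ − g x² (1 + tan²θ)/(2v₀²). With x = 313, y = 29.7, v₀ = 84.7, g = 9.81:
66.98 tan²θ − 313 tanθ + (96.68) = 0.
tanθ = [313 ± √(313² − 4 × 66.98 × (96.68))] / (2 × 66.98) = (313 ± 268.4) / 134.0, giving tanθ = 0.3326 or 4.340.
θ = 18.39° or 77.03°; the larger is 77.03°.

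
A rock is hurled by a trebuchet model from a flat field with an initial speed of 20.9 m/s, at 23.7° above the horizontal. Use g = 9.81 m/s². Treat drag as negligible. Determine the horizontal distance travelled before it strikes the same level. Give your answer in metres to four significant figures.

Horizontal component vₓ = 20.90 cos 23.7° = 19.14 m/s; vertical v_y0 = 20.90 sin 23.7° = 8.401 m/s.
Flight time T = 2 v_y0 / g = 1.713 s.
Horizontal distance R = vₓ T = 19.14 × 1.713 = 32.78 m.

32.78 m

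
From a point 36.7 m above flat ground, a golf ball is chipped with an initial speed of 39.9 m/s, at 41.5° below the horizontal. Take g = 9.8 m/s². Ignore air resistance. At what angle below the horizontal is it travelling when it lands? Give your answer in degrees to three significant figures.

Components: vₓ = 39.90 cos 41.5° = 29.88 m/s, v_y0 = −26.44 m/s (downward).
With up positive and y = 0 at the ground: y(t) = 36.7 + (−26.44) t − 4.900 t². Setting y = 0 and taking the positive root: t = [−26.44 + √(26.44² + 2·9.80·36.7)] / 9.80 = (−26.44 + 37.66) / 9.80 = 1.145 s.
At impact: v_y = v_y0 − g t = −37.66 m/s; vₓ = 29.88 m/s.
Angle below horizontal: arctan(|v_y|/vₓ) = arctan(37.66/29.88) = 51.57°.

51.6°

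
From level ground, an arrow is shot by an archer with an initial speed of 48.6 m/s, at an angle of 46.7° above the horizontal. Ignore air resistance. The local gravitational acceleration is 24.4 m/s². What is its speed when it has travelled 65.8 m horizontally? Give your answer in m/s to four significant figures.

vₓ = 48.60 cos 46.7° = 33.33 m/s; v_y0 = 48.60 sin 46.7° = 35.37 m/s.
At x = 65.8 m, t = x/vₓ = 65.8/33.33 = 1.974 s.
Vertical velocity there: v_y = v_y0 − g t = 35.37 − 24.4 × 1.974 = −12.80 m/s.
Speed: √(vₓ² + v_y²) = √(33.33² + 12.80²) = 35.70 m/s.

35.70 m/s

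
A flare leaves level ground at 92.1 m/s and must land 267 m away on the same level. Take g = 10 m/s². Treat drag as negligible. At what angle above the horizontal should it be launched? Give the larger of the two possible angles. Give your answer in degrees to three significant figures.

80.8°

R = v₀² sin 2θ / g gives sin 2θ = gR/v₀² = 10.0·267/92.1² = 0.3148.
2θ = 18.35° or 180° − 18.35° = 161.7°, so θ = 9.173° or 80.83°.
The larger angle is 80.83°.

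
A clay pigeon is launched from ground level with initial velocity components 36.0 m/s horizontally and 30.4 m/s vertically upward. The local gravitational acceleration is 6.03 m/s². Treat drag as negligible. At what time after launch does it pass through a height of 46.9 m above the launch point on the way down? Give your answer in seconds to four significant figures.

8.182 s

Height y(t) = 30.40 t − 3.015 t² = 46.9 gives 3.015 t² − 30.40 t + 46.9 = 0.
t = [30.40 ± √(30.40² − 2·6.03·46.9)] / 6.03 = (30.40 ± 18.94) / 6.03, so t = 1.901 s or t = 8.182 s.
The descending-branch root is 8.182 s.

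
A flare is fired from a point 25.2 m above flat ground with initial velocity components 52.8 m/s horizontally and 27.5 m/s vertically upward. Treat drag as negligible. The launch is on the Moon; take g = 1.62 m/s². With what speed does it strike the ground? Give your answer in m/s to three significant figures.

With up positive and y = 0 at the ground: y(t) = 25.2 + (27.50) t − 0.8100 t². Setting y = 0 and taking the positive root: t = [27.50 + √(27.50² + 2·1.62·25.2)] / 1.62 = (27.50 + 28.95) / 1.62 = 34.84 s.
Vertical velocity at impact: v_y = v_y0 − g t = 27.50 − 1.62 × 34.84 = −28.95 m/s.
Speed: |v| = √(vₓ² + v_y²) = √(52.80² + 28.95²) = 60.21 m/s.

60.2 m/s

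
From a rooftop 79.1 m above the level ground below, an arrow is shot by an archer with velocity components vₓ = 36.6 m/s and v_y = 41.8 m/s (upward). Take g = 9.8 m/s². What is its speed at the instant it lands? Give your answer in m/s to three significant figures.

With up positive and y = 0 at the ground: y(t) = 79.1 + (41.80) t − 4.900 t². Setting y = 0 and taking the positive root: t = [41.80 + √(41.80² + 2·9.80·79.1)] / 9.80 = (41.80 + 57.42) / 9.80 = 10.12 s.
Vertical velocity at impact: v_y = v_y0 − g t = 41.80 − 9.80 × 10.12 = −57.42 m/s.
Speed: |v| = √(vₓ² + v_y²) = √(36.60² + 57.42²) = 68.10 m/s.

68.1 m/s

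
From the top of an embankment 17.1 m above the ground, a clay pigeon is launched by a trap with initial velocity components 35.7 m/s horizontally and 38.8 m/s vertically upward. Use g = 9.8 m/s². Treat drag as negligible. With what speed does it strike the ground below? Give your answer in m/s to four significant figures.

55.81 m/s

Vertical motion (up positive, ground at y = 0): 4.900 t² − (38.80) t − 17.1 = 0, so t = (38.80 + √(38.80² + 2·9.80·17.1)) / 9.80 = (38.80 + 42.90) / 9.80 = 8.337 s.
Vertical velocity at impact: v_y = v_y0 − g t = 38.80 − 9.80 × 8.337 = −42.90 m/s.
Speed: |v| = √(vₓ² + v_y²) = √(35.70² + 42.90²) = 55.81 m/s.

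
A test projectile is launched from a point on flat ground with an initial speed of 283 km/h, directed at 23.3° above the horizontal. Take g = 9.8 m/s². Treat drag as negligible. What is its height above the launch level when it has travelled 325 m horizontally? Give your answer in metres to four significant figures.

Convert: 283 km/h = 283/3.6 = 78.61 m/s.
Components: vₓ = 78.61 cos 23.3° = 72.20 m/s, v_y0 = 78.61 sin 23.3° = 31.09 m/s.
Time to reach x = 325 m: t = x/vₓ = 325/72.20 = 4.501 s.
Height: y = v_y0 t − ½ g t² = 31.09 × 4.501 − 4.900 × 4.501² = 140.0 − 99.29 = 40.68 m.

40.68 m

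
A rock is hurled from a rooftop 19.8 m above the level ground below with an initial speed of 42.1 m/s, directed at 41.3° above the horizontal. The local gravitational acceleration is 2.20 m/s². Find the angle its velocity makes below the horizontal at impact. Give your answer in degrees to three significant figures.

Resolve: vₓ = 42.10 cos 41.3° = 31.63 m/s and v_y0 = 42.10 sin 41.3° = 27.79 m/s.
With up positive and y = 0 at the ground: y(t) = 19.8 + (27.79) t − 1.100 t². Setting y = 0 and taking the positive root: t = [27.79 + √(27.79² + 2·2.20·19.8)] / 2.20 = (27.79 + 29.31) / 2.20 = 25.95 s.
At impact: v_y = v_y0 − g t = −29.31 m/s; vₓ = 31.63 m/s.
Angle below horizontal: arctan(|v_y|/vₓ) = arctan(29.31/31.63) = 42.82°.

42.8°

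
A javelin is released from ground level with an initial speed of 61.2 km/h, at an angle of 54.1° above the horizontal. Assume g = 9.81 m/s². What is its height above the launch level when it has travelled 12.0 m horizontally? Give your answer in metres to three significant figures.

9.47 m

Convert: 61.2 km/h = 61.2/3.6 = 17.00 m/s.
Components: vₓ = 17.00 cos 54.1° = 9.968 m/s, v_y0 = 17.00 sin 54.1° = 13.77 m/s.
x = vₓ t ⇒ t = 12.0/9.968 = 1.204 s.
Height: y = v_y0 t − ½ g t² = 13.77 × 1.204 − 4.905 × 1.204² = 16.58 − 7.108 = 9.469 m.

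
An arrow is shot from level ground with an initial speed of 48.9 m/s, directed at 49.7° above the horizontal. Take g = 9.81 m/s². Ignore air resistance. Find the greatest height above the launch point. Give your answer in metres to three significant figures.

70.9 m

Resolve: vₓ = 48.90 cos 49.7° = 31.63 m/s and v_y0 = 48.90 sin 49.7° = 37.29 m/s.
At the apex v_y = 0, so H = v_y0²/(2g) = 37.29²/19.62 = 70.89 m.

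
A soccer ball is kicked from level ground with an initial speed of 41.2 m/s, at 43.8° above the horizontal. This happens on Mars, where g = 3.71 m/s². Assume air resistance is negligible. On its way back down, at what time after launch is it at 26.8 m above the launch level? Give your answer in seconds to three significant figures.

14.4 s

vₓ = 41.20 cos 43.8° = 29.74 m/s; v_y0 = 41.20 sin 43.8° = 28.52 m/s.
Set y = v_y0 t − ½ g t² = 26.8: 1.855 t² − 28.52 t + 26.8 = 0.
t = [28.52 ± √(28.52² − 2·3.71·26.8)] / 3.71 = (28.52 ± 24.79) / 3.71, so t = 1.006 s or t = 14.37 s.
The descending-branch root is 14.37 s.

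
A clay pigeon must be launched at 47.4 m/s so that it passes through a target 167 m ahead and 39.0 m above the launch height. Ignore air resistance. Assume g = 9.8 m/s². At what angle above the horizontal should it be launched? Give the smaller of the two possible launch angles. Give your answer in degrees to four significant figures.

41.33°

Trajectory: y = x tanθ − g x² (1 + tan²θ)/(2v₀²). With x = 167, y = 39.0, v₀ = 47.4, g = 9.80:
60.82 tan²θ − 167 tanθ + (99.82) = 0.
tanθ = [167 ± √(167² − 4 × 60.82 × (99.82))] / (2 × 60.82) = (167 ± 60.02) / 121.6, giving tanθ = 0.8794 or 1.866.
θ = 41.33° or 61.82°; the smaller is 41.33°.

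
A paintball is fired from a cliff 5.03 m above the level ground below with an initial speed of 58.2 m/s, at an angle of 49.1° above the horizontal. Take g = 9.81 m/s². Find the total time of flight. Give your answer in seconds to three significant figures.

Resolve: vₓ = 58.20 cos 49.1° = 38.11 m/s and v_y0 = 58.20 sin 49.1° = 43.99 m/s.
Vertical motion (up positive, ground at y = 0): 4.905 t² − (43.99) t − 5.03 = 0, so t = (43.99 + √(43.99² + 2·9.81·5.03)) / 9.81 = (43.99 + 45.10) / 9.81 = 9.081 s.

9.08 s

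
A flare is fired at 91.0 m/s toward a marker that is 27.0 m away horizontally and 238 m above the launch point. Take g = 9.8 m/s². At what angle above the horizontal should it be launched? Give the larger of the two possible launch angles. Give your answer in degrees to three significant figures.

Trajectory: y = x tanθ − g x² (1 + tan²θ)/(2v₀²). With x = 27.0, y = 238, v₀ = 91.0, g = 9.80:
0.4314 tan²θ − 27.0 tanθ + (238.4) = 0.
tanθ = [27.0 ± √(27.0² − 4 × 0.4314 × (238.4))] / (2 × 0.4314) = (27.0 ± 17.82) / 0.8627, giving tanθ = 10.64 or 51.95.
θ = 84.63° or 88.90°; the larger is 88.90°.

88.9°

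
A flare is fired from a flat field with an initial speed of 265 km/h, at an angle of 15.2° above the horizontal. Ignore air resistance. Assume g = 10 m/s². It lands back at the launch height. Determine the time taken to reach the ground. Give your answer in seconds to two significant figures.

3.9 s

Convert: 265 km/h = 265/3.6 = 73.61 m/s.
Horizontal component vₓ = 73.61 cos 15.2° = 71.04 m/s; vertical v_y0 = 73.61 sin 15.2° = 19.30 m/s.
Landing at launch height ⇒ T = 2 v_y0 / g = 2 × 19.30 / 10.0 = 3.860 s.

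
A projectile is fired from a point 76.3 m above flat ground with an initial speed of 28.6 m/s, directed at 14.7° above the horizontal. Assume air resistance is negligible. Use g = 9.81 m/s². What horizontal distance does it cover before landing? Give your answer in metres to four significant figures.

131.5 m

Resolve: vₓ = 28.60 cos 14.7° = 27.66 m/s and v_y0 = 28.60 sin 14.7° = 7.257 m/s.
With up positive and y = 0 at the ground: y(t) = 76.3 + (7.257) t − 4.905 t². Setting y = 0 and taking the positive root: t = [7.257 + √(7.257² + 2·9.81·76.3)] / 9.81 = (7.257 + 39.37) / 9.81 = 4.753 s.
Horizontal distance: R = vₓ t = 27.66 × 4.753 = 131.5 m.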